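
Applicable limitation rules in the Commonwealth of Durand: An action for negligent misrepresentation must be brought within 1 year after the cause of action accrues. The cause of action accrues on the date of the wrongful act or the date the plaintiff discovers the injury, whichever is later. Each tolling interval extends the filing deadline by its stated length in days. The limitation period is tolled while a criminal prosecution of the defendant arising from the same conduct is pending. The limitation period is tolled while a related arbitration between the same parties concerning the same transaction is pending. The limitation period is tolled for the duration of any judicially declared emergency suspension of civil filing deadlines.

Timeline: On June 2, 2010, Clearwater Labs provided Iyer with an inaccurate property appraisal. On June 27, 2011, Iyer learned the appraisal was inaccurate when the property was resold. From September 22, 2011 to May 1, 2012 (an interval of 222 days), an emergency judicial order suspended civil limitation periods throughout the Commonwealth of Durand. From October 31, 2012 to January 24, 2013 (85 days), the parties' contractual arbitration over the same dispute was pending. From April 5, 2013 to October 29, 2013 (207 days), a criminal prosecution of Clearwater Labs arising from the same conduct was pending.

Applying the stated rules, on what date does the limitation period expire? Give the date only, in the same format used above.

November 23, 2013

The claim accrued on June 27, 2011 — the later of the June 2, 2010 act and the June 27, 2011 discovery.
1 year from June 27, 2011 is June 27, 2012.
The emergency suspension of filing deadlines from September 22, 2011 to May 1, 2012 tolled the period for 222 days, extending the deadline to February 4, 2013.
The pending related arbitration from October 31, 2012 to January 24, 2013 tolled the period for 85 days, extending the deadline to April 30, 2013.
Because the pending criminal prosecution ran from April 5, 2013 to October 29, 2013, the deadline is extended by 207 days to November 23, 2013.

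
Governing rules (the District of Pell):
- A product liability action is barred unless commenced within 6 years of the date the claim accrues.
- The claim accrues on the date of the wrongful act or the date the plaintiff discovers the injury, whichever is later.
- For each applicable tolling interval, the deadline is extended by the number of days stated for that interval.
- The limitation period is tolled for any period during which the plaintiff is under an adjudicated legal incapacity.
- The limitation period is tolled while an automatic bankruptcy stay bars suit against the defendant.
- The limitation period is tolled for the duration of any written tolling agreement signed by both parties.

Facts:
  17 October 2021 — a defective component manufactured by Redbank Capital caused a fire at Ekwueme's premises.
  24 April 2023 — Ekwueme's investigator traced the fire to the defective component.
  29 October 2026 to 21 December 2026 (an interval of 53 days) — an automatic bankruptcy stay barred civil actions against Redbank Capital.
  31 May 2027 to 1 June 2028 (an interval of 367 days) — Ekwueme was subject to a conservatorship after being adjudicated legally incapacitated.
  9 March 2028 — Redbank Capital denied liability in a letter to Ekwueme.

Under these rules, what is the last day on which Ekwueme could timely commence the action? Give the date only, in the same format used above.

The claim accrued on 24 April 2023 — the later of the 17 October 2021 act and the 24 April 2023 discovery.
The untolled deadline — 6 years after 24 April 2023 — is 24 April 2029.
The period was tolled for 53 days by the automatic bankruptcy stay (29 October 2026 to 21 December 2026), pushing the deadline to 16 June 2029.
The plaintiff's legal incapacity from 31 May 2027 to 1 June 2028 tolled the period for 367 days, extending the deadline to 18 June 2030.
None of the other events listed affects the running of the period under the stated rules.

18 June 2030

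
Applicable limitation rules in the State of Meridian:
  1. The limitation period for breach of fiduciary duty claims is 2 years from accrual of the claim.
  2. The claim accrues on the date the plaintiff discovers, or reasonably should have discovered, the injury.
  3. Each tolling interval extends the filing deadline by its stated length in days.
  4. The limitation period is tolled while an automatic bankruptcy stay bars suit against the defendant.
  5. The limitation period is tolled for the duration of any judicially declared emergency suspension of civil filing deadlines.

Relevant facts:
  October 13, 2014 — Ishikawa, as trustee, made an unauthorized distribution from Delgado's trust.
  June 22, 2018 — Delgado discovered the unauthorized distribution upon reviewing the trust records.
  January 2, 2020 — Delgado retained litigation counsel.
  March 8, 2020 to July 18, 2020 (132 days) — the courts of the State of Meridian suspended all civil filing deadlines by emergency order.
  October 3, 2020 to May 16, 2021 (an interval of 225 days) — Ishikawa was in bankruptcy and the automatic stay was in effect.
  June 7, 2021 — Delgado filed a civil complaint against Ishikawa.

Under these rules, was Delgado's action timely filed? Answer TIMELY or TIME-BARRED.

TIMELY

Accrual is tied to discovery, so the period began on June 22, 2018 rather than on October 13, 2014 when the act occurred.
2 years from June 22, 2018 is June 22, 2020.
The emergency suspension of filing deadlines from March 8, 2020 to July 18, 2020 tolled the period for 132 days, extending the deadline to November 1, 2020.
The automatic bankruptcy stay from October 3, 2020 to May 16, 2021 tolled the period for 225 days, extending the deadline to June 14, 2021.
Nothing else in the chronology tolls or restarts the period.
The June 7, 2021 filing precedes the June 14, 2021 deadline; the claim is timely.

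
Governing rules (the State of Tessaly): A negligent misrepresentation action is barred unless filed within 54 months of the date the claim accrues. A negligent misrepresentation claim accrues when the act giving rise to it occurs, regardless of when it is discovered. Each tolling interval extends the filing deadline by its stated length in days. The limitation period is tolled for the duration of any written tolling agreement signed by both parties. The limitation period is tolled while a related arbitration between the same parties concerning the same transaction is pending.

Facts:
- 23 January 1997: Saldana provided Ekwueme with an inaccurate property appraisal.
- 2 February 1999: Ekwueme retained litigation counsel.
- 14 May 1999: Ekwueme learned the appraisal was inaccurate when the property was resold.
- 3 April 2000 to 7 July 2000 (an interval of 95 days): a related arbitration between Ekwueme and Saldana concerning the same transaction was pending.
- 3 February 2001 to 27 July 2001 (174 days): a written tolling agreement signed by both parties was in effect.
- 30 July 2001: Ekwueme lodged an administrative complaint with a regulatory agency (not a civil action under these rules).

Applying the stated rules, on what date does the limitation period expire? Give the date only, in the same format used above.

The claim accrued on 23 January 1997, when the wrongful act occurred; under the stated occurrence rule the 14 May 1999 discovery does not delay accrual.
Adding the 54 months base period to 23 January 1997 gives a deadline of 23 July 2001, before any tolling.
The pending related arbitration from 3 April 2000 to 7 July 2000 tolled the period for 95 days, extending the deadline to 26 October 2001.
Because the written tolling agreement ran from 3 February 2001 to 27 July 2001, the deadline is extended by 174 days to 18 April 2002.
The other events in the timeline have no effect on the limitation period under the stated rules.

18 April 2002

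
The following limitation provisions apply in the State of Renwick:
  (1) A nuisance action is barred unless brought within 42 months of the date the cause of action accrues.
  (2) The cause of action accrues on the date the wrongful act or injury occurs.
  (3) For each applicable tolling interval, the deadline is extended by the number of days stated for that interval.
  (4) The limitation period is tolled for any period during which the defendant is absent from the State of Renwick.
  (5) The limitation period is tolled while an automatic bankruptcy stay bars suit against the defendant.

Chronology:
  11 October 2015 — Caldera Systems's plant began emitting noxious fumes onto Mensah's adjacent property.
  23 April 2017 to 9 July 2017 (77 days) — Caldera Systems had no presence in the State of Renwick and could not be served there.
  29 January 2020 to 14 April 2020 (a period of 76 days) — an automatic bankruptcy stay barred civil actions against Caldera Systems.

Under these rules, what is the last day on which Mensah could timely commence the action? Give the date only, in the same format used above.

27 June 2019

The limitation period began to run on 11 October 2015.
Adding the 42 months base period to 11 October 2015 gives a deadline of 11 April 2019, before any tolling.
Because the defendant's absence from the jurisdiction ran from 23 April 2017 to 9 July 2017, the deadline is extended by 77 days to 27 June 2019.
The automatic bankruptcy stay starting 29 January 2020 came too late — the period had run on 27 June 2019 — and so does not extend the deadline.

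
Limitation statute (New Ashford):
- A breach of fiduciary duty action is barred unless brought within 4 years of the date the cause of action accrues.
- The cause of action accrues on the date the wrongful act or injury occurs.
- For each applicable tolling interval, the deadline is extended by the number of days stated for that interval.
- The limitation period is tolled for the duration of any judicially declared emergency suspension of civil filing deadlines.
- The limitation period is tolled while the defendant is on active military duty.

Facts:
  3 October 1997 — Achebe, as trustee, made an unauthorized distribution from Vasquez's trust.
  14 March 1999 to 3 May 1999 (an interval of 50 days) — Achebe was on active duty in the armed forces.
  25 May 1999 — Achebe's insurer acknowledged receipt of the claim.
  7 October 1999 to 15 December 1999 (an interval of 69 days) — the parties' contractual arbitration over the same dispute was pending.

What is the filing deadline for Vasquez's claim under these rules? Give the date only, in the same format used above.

22 November 2001

The limitation period began to run on 3 October 1997.
The untolled deadline — 4 years after 3 October 1997 — is 3 October 2001.
The defendant's active military service from 14 March 1999 to 3 May 1999 tolled the period for 50 days, extending the deadline to 22 November 2001.
No stated provision tolls the period for a pending arbitration, so the interval from 7 October 1999 to 15 December 1999 has no effect on the deadline.
The other events in the timeline have no effect on the limitation period under the stated rules.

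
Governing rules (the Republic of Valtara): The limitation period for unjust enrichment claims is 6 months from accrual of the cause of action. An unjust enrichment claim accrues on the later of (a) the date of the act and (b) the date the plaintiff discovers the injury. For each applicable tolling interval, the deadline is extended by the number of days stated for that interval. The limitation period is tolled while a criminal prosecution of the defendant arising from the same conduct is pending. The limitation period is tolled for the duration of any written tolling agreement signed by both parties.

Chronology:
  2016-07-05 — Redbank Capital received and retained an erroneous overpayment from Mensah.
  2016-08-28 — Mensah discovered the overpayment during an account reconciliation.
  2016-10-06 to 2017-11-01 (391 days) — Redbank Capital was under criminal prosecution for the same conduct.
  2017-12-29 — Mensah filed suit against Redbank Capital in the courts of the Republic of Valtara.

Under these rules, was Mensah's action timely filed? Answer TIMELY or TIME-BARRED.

The claim accrued on 2016-08-28 — the later of the 2016-07-05 act and the 2016-08-28 discovery.
6 months from 2016-08-28 is 2017-02-28.
The pending criminal prosecution from 2016-10-06 to 2017-11-01 tolled the period for 391 days, extending the deadline to 2018-03-26.
Mensah filed on 2017-12-29, before the 2018-03-26 deadline, so the action is timely.

TIMELY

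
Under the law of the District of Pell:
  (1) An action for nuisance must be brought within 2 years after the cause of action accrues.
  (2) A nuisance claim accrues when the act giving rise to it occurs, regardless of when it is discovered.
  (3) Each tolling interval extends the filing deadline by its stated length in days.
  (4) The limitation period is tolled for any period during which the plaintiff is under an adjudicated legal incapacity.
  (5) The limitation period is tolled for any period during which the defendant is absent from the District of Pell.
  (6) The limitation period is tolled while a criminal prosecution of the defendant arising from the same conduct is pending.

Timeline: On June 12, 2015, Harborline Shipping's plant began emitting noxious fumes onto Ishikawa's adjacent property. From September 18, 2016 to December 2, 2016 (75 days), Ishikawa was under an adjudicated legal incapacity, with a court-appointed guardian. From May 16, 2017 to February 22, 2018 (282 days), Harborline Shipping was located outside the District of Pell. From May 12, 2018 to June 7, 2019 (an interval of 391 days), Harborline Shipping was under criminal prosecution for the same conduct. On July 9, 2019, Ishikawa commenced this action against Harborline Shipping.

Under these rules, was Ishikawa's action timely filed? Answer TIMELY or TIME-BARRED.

The limitation period began to run on June 12, 2015.
2 years from June 12, 2015 is June 12, 2017.
Because the plaintiff's legal incapacity ran from September 18, 2016 to December 2, 2016, the deadline is extended by 75 days to August 26, 2017.
The defendant's absence from the jurisdiction from May 16, 2017 to February 22, 2018 tolled the period for 282 days, extending the deadline to June 4, 2018.
The period was tolled for 391 days by the pending criminal prosecution (May 12, 2018 to June 7, 2019), pushing the deadline to June 30, 2019.
Filing on July 9, 2019 missed the June 30, 2019 deadline — the action is time-barred.

TIME-BARRED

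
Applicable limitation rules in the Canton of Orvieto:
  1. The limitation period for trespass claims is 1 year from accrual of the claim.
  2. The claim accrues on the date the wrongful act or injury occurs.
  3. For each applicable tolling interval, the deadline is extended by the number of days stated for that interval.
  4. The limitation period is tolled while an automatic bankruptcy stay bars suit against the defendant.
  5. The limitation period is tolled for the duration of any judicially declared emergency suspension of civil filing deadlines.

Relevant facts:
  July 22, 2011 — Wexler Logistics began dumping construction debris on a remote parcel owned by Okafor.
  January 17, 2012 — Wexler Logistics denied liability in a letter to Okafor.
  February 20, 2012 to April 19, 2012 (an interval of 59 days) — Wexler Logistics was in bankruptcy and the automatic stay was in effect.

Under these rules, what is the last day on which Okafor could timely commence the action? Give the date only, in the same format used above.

September 19, 2012

The claim accrued on July 22, 2011, the date of the act.
The untolled deadline — 1 year after July 22, 2011 — is July 22, 2012.
The period was tolled for 59 days by the automatic bankruptcy stay (February 20, 2012 to April 19, 2012), pushing the deadline to September 19, 2012.
None of the other events listed affects the running of the period under the stated rules.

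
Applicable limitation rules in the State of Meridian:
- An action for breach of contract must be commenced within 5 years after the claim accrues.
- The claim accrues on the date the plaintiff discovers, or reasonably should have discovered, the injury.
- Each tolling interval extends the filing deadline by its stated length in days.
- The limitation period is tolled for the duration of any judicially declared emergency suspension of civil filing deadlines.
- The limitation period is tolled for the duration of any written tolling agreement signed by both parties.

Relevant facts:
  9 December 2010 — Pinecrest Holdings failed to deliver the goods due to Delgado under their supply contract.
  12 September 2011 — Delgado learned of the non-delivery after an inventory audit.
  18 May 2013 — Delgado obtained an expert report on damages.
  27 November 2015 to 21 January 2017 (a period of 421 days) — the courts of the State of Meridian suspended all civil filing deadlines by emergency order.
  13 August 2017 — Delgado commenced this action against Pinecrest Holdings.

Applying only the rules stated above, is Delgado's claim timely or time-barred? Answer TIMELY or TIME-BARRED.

Accrual is tied to discovery, so the period began on 12 September 2011 rather than on 9 December 2010 when the act occurred.
5 years from 12 September 2011 is 12 September 2016.
The period was tolled for 421 days by the emergency suspension of filing deadlines (27 November 2015 to 21 January 2017), pushing the deadline to 7 November 2017.
The other events in the timeline have no effect on the limitation period under the stated rules.
Delgado filed on 13 August 2017, before the 7 November 2017 deadline, so the action is timely.

TIMELY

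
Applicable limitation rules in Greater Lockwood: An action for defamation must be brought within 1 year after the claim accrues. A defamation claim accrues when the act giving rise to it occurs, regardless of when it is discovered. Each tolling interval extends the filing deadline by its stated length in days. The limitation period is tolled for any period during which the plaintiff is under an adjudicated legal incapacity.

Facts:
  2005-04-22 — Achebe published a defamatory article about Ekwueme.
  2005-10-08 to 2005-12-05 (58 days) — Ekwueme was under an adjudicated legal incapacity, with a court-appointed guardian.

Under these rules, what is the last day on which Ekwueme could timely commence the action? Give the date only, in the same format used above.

2006-06-19

The claim accrued on 2005-04-22, when the wrongful act occurred.
1 year from 2005-04-22 is 2006-04-22.
The period was tolled for 58 days by the plaintiff's legal incapacity (2005-10-08 to 2005-12-05), pushing the deadline to 2006-06-19.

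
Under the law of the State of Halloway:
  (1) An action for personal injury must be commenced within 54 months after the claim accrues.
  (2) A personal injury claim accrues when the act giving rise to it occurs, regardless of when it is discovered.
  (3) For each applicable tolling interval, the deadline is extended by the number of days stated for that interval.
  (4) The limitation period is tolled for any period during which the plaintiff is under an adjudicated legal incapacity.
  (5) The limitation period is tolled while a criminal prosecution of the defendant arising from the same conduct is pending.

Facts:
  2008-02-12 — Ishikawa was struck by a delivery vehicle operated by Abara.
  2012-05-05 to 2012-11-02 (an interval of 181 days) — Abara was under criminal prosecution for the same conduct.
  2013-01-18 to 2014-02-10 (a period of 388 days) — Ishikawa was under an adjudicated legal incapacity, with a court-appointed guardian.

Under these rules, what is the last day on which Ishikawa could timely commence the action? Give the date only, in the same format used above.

The claim accrued on 2008-02-12, the date of the act.
The untolled deadline — 54 months after 2008-02-12 — is 2012-08-12.
Because the pending criminal prosecution ran from 2012-05-05 to 2012-11-02, the deadline is extended by 181 days to 2013-02-09.
Because the plaintiff's legal incapacity ran from 2013-01-18 to 2014-02-10, the deadline is extended by 388 days to 2014-03-04.

2014-03-04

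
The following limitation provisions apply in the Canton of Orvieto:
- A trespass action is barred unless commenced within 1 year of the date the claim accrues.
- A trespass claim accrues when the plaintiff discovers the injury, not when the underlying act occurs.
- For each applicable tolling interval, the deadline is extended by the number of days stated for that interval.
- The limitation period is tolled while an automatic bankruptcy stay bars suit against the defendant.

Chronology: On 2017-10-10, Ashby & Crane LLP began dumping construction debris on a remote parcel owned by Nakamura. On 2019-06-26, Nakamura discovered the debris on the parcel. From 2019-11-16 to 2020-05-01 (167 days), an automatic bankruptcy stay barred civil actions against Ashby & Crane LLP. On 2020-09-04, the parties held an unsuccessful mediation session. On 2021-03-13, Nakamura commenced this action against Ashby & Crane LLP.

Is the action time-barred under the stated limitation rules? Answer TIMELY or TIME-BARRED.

Accrual is tied to discovery, so the period began on 2019-06-26 rather than on 2017-10-10 when the act occurred.
1 year from 2019-06-26 is 2020-06-26.
Because the automatic bankruptcy stay ran from 2019-11-16 to 2020-05-01, the deadline is extended by 167 days to 2020-12-10.
Nothing else in the chronology tolls or restarts the period.
Nakamura filed on 2021-03-13, after the 2020-12-10 deadline, so the action is time-barred.

TIME-BARRED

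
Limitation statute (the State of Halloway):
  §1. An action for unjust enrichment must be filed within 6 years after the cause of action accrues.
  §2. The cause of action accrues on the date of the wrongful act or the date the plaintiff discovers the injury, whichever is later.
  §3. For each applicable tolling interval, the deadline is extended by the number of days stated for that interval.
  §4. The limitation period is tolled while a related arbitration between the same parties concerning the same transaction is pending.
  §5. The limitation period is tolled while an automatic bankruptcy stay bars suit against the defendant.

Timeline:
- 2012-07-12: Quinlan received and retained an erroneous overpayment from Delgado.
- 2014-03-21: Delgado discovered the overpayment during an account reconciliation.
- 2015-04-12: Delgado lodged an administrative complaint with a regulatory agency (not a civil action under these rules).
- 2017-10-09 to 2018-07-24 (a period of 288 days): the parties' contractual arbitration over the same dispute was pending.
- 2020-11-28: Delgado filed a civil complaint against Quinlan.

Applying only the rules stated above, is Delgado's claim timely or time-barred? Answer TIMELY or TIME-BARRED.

The claim accrued on 2014-03-21 — the later of the 2012-07-12 act and the 2014-03-21 discovery.
Adding the 6 years base period to 2014-03-21 gives a deadline of 2020-03-21, before any tolling.
The period was tolled for 288 days by the pending related arbitration (2017-10-09 to 2018-07-24), pushing the deadline to 2021-01-03.
Nothing else in the chronology tolls or restarts the period.
Delgado filed on 2020-11-28, before the 2021-01-03 deadline, so the action is timely.

TIMELY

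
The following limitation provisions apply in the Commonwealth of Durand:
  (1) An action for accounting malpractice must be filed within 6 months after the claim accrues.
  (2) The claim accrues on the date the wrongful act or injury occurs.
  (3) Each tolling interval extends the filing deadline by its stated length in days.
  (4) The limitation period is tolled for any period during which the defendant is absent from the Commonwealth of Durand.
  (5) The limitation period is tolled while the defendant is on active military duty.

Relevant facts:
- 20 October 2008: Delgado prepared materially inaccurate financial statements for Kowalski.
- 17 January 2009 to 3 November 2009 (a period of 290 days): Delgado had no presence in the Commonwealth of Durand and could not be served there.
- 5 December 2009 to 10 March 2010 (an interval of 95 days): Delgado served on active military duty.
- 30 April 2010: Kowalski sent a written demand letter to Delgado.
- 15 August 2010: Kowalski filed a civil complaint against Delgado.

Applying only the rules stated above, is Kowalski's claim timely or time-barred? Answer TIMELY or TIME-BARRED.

The claim accrued on 20 October 2008, when the wrongful act occurred.
The untolled deadline — 6 months after 20 October 2008 — is 20 April 2009.
The period was tolled for 290 days by the defendant's absence from the jurisdiction (17 January 2009 to 3 November 2009), pushing the deadline to 4 February 2010.
The defendant's active military service from 5 December 2009 to 10 March 2010 tolled the period for 95 days, extending the deadline to 10 May 2010.
Nothing else in the chronology tolls or restarts the period.
The 15 August 2010 filing falls after the 10 May 2010 deadline; the claim is time-barred.

TIME-BARRED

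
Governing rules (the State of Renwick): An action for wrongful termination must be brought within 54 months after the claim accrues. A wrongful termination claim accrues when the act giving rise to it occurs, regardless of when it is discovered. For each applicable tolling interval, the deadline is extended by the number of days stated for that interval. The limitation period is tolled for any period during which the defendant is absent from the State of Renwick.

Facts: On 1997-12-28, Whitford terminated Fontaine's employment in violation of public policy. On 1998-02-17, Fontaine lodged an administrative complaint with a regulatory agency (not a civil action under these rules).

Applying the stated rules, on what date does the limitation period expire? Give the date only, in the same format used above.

2002-06-28

The limitation period began to run on 1997-12-28.
54 months from 1997-12-28 is 2002-06-28.
None of the other events listed affects the running of the period under the stated rules.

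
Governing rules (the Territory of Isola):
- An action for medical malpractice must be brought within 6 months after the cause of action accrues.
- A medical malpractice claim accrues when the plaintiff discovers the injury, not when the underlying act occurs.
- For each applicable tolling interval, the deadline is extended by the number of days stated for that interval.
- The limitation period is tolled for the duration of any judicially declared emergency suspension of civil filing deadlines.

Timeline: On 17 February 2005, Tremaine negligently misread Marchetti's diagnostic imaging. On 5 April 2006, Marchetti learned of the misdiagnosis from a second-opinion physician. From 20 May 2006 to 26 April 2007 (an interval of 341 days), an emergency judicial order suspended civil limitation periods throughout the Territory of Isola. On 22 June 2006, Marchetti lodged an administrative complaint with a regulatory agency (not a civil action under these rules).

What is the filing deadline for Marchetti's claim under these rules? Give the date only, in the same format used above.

Under the discovery rule, the claim accrued on 5 April 2006, when Marchetti discovered the injury — not on the 17 February 2005 date of the underlying act.
The untolled deadline — 6 months after 5 April 2006 — is 5 October 2006.
Because the emergency suspension of filing deadlines ran from 20 May 2006 to 26 April 2007, the deadline is extended by 341 days to 11 September 2007.
Nothing else in the chronology tolls or restarts the period.

11 September 2007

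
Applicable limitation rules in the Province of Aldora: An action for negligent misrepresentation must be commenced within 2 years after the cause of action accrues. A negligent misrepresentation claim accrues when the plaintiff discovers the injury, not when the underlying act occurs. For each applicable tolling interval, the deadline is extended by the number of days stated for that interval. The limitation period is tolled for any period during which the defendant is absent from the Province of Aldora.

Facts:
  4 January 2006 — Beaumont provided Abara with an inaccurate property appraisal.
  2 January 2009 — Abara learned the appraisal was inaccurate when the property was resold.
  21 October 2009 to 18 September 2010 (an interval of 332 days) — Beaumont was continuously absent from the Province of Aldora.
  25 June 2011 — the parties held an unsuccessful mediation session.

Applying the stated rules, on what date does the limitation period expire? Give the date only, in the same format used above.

The claim did not accrue until Abara discovered the injury on 2 January 2009; the 4 January 2006 act date does not start the clock under the stated rule.
Adding the 2 years base period to 2 January 2009 gives a deadline of 2 January 2011, before any tolling.
The defendant's absence from the jurisdiction from 21 October 2009 to 18 September 2010 tolled the period for 332 days, extending the deadline to 30 November 2011.
The other events in the timeline have no effect on the limitation period under the stated rules.

30 November 2011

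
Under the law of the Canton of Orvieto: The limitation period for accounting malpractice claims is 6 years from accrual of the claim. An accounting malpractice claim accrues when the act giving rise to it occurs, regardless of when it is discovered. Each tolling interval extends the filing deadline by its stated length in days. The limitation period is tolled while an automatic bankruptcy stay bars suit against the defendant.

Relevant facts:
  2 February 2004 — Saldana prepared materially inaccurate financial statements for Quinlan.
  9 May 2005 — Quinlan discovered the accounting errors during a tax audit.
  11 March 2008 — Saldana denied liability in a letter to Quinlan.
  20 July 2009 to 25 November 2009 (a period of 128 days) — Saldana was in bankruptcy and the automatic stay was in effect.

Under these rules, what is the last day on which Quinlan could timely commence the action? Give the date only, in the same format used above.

Because the rule ties accrual to occurrence, the claim accrued on 2 February 2004, not on the 9 May 2005 discovery date.
The untolled deadline — 6 years after 2 February 2004 — is 2 February 2010.
The automatic bankruptcy stay from 20 July 2009 to 25 November 2009 tolled the period for 128 days, extending the deadline to 10 June 2010.
Nothing else in the chronology tolls or restarts the period.

10 June 2010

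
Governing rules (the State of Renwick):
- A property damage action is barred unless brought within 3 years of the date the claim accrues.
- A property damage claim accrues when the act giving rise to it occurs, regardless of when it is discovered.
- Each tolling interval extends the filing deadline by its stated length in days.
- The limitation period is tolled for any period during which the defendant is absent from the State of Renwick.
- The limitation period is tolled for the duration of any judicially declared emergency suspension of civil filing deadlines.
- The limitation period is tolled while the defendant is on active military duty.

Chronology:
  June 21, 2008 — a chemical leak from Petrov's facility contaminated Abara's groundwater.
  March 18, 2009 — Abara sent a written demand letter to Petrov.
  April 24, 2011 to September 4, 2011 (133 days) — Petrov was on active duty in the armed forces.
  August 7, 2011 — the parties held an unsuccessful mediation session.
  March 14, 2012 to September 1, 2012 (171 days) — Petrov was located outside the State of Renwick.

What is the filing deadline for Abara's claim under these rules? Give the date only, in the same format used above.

The claim accrued on June 21, 2008, the date of the act.
The untolled deadline — 3 years after June 21, 2008 — is June 21, 2011.
Because the defendant's active military service ran from April 24, 2011 to September 4, 2011, the deadline is extended by 133 days to November 1, 2011.
The defendant's absence from the jurisdiction from March 14, 2012 to September 1, 2012 began after the period had already run on November 1, 2011, so it has no tolling effect.
Nothing else in the chronology tolls or restarts the period.

November 1, 2011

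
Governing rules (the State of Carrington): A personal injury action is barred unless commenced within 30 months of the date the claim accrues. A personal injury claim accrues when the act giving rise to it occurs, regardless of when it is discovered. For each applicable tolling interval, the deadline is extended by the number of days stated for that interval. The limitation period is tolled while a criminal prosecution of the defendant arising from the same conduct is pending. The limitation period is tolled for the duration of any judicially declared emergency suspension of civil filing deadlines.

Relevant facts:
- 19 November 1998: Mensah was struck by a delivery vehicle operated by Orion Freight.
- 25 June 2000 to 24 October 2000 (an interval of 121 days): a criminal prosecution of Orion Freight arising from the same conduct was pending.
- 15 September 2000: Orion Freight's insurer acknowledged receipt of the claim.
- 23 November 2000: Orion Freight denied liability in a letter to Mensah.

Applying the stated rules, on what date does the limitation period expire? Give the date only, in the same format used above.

The limitation period began to run on 19 November 1998.
The untolled deadline — 30 months after 19 November 1998 — is 19 May 2001.
The period was tolled for 121 days by the pending criminal prosecution (25 June 2000 to 24 October 2000), pushing the deadline to 17 September 2001.
Nothing else in the chronology tolls or restarts the period.

17 September 2001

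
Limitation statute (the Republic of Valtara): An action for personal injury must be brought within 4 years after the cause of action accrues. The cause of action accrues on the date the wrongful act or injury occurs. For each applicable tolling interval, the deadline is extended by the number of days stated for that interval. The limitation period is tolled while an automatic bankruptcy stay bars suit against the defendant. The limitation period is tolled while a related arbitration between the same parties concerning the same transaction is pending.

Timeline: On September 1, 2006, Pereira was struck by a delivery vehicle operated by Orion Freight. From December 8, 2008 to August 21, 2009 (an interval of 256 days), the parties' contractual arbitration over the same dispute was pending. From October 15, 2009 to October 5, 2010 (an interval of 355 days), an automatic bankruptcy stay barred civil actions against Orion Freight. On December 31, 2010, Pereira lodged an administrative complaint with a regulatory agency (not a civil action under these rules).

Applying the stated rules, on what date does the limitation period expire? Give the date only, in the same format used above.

The cause of action accrued on September 1, 2006, the date of the act.
The untolled deadline — 4 years after September 1, 2006 — is September 1, 2010.
The pending related arbitration from December 8, 2008 to August 21, 2009 tolled the period for 256 days, extending the deadline to May 15, 2011.
Because the automatic bankruptcy stay ran from October 15, 2009 to October 5, 2010, the deadline is extended by 355 days to May 4, 2012.
None of the other events listed affects the running of the period under the stated rules.

May 4, 2012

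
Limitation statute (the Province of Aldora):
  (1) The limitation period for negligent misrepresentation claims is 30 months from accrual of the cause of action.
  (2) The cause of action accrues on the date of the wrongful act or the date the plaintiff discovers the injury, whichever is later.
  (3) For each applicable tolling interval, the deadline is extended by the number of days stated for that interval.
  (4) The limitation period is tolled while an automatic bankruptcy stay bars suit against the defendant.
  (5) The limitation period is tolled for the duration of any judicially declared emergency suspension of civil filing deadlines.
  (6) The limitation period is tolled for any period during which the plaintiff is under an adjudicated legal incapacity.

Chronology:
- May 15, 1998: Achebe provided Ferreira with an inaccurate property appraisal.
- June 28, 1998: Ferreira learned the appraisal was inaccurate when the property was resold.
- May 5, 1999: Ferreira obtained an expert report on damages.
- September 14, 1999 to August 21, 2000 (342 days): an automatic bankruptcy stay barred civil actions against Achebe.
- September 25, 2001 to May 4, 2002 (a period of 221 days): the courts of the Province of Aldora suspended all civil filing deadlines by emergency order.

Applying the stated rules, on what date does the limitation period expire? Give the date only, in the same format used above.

July 14, 2002

Taking the later of the act (May 15, 1998) and discovery (June 28, 1998), the claim accrued on June 28, 1998.
Adding the 30 months base period to June 28, 1998 gives a deadline of December 28, 2000, before any tolling.
The period was tolled for 342 days by the automatic bankruptcy stay (September 14, 1999 to August 21, 2000), pushing the deadline to December 5, 2001.
The period was tolled for 221 days by the emergency suspension of filing deadlines (September 25, 2001 to May 4, 2002), pushing the deadline to July 14, 2002.
The other events in the timeline have no effect on the limitation period under the stated rules.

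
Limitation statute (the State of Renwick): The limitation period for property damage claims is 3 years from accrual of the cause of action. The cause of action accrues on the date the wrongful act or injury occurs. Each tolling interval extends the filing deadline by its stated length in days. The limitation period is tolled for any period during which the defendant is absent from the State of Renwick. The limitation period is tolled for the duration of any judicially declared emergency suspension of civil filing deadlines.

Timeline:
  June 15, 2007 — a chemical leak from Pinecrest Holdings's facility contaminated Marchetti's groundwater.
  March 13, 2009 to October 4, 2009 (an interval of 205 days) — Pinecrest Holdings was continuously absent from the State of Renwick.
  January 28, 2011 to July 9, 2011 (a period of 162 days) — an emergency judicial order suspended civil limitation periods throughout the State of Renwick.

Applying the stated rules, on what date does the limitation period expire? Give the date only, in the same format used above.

The cause of action accrued on June 15, 2007, the date of the act.
The untolled deadline — 3 years after June 15, 2007 — is June 15, 2010.
The defendant's absence from the jurisdiction from March 13, 2009 to October 4, 2009 tolled the period for 205 days, extending the deadline to January 6, 2011.
The emergency suspension of filing deadlines starting January 28, 2011 came too late — the period had run on January 6, 2011 — and so does not extend the deadline.

January 6, 2011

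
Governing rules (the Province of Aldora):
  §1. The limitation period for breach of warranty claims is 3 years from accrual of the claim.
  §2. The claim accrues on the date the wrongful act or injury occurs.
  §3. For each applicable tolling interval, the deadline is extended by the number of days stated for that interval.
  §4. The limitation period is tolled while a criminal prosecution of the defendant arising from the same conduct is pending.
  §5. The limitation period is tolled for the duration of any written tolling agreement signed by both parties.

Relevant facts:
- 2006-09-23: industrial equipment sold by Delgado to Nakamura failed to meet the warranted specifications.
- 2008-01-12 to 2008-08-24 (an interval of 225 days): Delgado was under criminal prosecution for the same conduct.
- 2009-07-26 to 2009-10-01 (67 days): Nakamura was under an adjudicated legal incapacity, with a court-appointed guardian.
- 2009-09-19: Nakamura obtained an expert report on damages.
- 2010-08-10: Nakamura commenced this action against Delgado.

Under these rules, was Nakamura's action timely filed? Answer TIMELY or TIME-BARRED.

The claim accrued on 2006-09-23, when the wrongful act occurred.
The untolled deadline — 3 years after 2006-09-23 — is 2009-09-23.
Because the pending criminal prosecution ran from 2008-01-12 to 2008-08-24, the deadline is extended by 225 days to 2010-05-06.
The plaintiff's legal incapacity from 2009-07-26 to 2009-10-01 does not toll the period, because no stated rule makes the plaintiff's incapacity a tolling event.
Nothing else in the chronology tolls or restarts the period.
Filing on 2010-08-10 missed the 2010-05-06 deadline — the action is time-barred.

TIME-BARRED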